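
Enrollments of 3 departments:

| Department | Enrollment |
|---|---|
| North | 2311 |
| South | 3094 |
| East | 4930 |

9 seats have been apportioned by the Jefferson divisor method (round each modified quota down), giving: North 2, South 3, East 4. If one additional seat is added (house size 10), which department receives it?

Priority for the next seat is population ÷ (current seats + 1).
Priorities: North 770.333, South 773.500, East 986.000.
Highest priority: East.

East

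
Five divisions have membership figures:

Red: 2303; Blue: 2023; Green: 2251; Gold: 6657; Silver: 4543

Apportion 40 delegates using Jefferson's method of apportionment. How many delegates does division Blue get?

4

Standard divisor 17777/40 ≈ 444.425; standard quotas: Red 5.182, Blue 4.552, Green 5.065, Gold 14.979, Silver 10.222.
Rounding down gives 5, 4, 5, 14, 10 = 38 seats, so the divisor must be adjusted.
With modified divisor 415: modified quotas Red 5.549, Blue 4.875, Green 5.424, Gold 16.041, Silver 10.947.
Rounding down: Red 5, Blue 4, Green 5, Gold 16, Silver 10 (total 40).
Blue receives 4.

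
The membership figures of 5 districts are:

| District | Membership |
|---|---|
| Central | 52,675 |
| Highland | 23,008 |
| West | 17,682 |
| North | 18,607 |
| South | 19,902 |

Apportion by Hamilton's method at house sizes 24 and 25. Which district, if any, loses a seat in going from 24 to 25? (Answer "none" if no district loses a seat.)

none

At 24 seats: Central 10, Highland 4, West 3, North 3, South 4.
At 25 seats: Central 10, Highland 4, West 3, North 4, South 4.
No district's allocation decreased.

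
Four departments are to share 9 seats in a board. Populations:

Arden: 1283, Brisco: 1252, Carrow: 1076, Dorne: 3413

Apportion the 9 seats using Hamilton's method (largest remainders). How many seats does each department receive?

The standard divisor is 7024/9 ≈ 780.444.
Standard quotas: Arden 1.644, Brisco 1.604, Carrow 1.379, Dorne 4.373.
Lower quotas: Arden 1, Brisco 1, Carrow 1, Dorne 4 (sum 7, leaving 2 seats).
Remainders in descending order: Arden 0.644, Brisco 0.604, Carrow 0.379, Dorne 0.373.
The surplus seats go to Arden, Brisco.

Arden: 2; Brisco: 2; Carrow: 1; Dorne: 4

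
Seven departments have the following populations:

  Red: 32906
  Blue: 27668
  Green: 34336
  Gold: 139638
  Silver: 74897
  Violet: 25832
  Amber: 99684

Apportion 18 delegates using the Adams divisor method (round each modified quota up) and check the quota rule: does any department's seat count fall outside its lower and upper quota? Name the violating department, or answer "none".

none

Standard quotas: Red 1.362, Blue 1.145, Green 1.421, Gold 5.779, Silver 3.099, Violet 1.069, Amber 4.125.
Adams allocation: Red 2, Blue 1, Green 2, Gold 5, Silver 3, Violet 1, Amber 4.
Every allocation lies between the lower and upper quota.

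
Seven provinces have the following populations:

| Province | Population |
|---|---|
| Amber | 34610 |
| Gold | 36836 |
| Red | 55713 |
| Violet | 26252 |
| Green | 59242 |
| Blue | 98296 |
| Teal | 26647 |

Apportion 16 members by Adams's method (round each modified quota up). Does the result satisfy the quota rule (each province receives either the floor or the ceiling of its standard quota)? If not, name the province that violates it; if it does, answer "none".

none

Standard quotas: Amber 1.640, Gold 1.746, Red 2.640, Violet 1.244, Green 2.808, Blue 4.659, Teal 1.263.
Adams allocation: Amber 2, Gold 2, Red 3, Violet 1, Green 3, Blue 4, Teal 1.
Every allocation lies between the lower and upper quota.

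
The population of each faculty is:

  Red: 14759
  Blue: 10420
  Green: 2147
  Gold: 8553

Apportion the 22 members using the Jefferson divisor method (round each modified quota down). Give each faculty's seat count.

Standard divisor 35879/22 ≈ 1630.864; standard quotas: Red 9.050, Blue 6.389, Green 1.316, Gold 5.244.
Rounding down gives 9, 6, 1, 5 = 21 seats, so the divisor must be adjusted.
With modified divisor 1480: modified quotas Red 9.972, Blue 7.041, Green 1.451, Gold 5.779.
Rounding down: Red 9, Blue 7, Green 1, Gold 5 (total 22).

Red=9; Blue=7; Green=1; Gold=5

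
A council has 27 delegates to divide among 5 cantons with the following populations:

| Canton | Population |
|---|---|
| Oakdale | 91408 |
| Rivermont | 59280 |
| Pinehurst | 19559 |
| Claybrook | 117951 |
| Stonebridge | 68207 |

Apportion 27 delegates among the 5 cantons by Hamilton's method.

Oakdale=7, Rivermont=5, Pinehurst=1, Claybrook=9, Stonebridge=5

The standard divisor is 356405/27 ≈ 13200.185.
Standard quotas: Oakdale 6.9248, Rivermont 4.4908, Pinehurst 1.4817, Claybrook 8.9356, Stonebridge 5.1671.
Lower quotas: Oakdale 6, Rivermont 4, Pinehurst 1, Claybrook 8, Stonebridge 5 (sum 24, leaving 3 seats).
Remainders in descending order: Claybrook 0.9356, Oakdale 0.9248, Rivermont 0.4908, Pinehurst 0.4817, Stonebridge 0.1671.
The surplus seats go to Claybrook, Oakdale, Rivermont.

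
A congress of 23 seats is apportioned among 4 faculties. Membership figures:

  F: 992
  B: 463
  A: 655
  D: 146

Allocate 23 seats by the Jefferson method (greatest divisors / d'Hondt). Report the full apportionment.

Standard divisor 2256/23 ≈ 98.087; standard quotas: F 10.113, B 4.720, A 6.678, D 1.488.
Rounding down gives 10, 4, 6, 1 = 21 seats, so the divisor must be adjusted.
With modified divisor 91: modified quotas F 10.901, B 5.088, A 7.198, D 1.604.
Rounding down: F 10, B 5, A 7, D 1 (total 23).

F 10, B 5, A 7, D 1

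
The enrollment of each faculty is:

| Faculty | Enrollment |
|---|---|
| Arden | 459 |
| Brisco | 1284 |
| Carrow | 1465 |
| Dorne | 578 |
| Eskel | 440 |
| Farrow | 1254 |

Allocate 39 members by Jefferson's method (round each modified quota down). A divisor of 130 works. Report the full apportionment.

Arden 3, Brisco 9, Carrow 11, Dorne 4, Eskel 3, Farrow 9

With modified divisor 130: modified quotas Arden 3.531, Brisco 9.877, Carrow 11.269, Dorne 4.446, Eskel 3.385, Farrow 9.646.
Rounding down: Arden 3, Brisco 9, Carrow 11, Dorne 4, Eskel 3, Farrow 9 (total 39).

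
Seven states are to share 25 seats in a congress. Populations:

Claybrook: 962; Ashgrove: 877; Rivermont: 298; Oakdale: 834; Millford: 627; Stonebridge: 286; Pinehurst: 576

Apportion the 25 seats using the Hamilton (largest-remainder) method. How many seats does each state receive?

Claybrook: 5, Ashgrove: 5, Rivermont: 2, Oakdale: 5, Millford: 3, Stonebridge: 2, Pinehurst: 3

Standard divisor: 4460 ÷ 25 ≈ 178.4.
Standard quotas: Claybrook 5.392, Ashgrove 4.916, Rivermont 1.670, Oakdale 4.675, Millford 3.515, Stonebridge 1.603, Pinehurst 3.229.
Lower quotas: Claybrook 5, Ashgrove 4, Rivermont 1, Oakdale 4, Millford 3, Stonebridge 1, Pinehurst 3 (sum 21, leaving 4 seats).
Remainders in descending order: Ashgrove 0.916, Oakdale 0.675, Rivermont 0.670, Stonebridge 0.603, Millford 0.515, Claybrook 0.392, Pinehurst 0.229.
The surplus seats go to Ashgrove, Oakdale, Rivermont, Stonebridge.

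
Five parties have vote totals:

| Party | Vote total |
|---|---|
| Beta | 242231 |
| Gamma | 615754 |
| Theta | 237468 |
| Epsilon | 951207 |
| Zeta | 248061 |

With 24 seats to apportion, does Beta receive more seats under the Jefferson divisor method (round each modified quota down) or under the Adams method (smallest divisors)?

Jefferson: Beta 2, Gamma 7, Theta 2, Epsilon 11, Zeta 2.
Adams: Beta 3, Gamma 6, Theta 3, Epsilon 9, Zeta 3.
Beta gets 2 under Jefferson and 3 under Adams.

Adams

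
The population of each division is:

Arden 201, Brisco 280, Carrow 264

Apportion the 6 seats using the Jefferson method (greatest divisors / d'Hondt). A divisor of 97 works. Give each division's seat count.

With modified divisor 97: modified quotas Arden 2.072, Brisco 2.887, Carrow 2.722.
Rounding down: Arden 2, Brisco 2, Carrow 2 (total 6).

Arden 2, Brisco 2, Carrow 2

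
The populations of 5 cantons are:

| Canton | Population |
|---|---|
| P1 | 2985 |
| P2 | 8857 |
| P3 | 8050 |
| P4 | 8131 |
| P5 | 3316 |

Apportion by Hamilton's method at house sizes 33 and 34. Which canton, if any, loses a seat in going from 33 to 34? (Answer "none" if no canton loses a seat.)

P5

At 33 seats: P1 3, P2 9, P3 8, P4 9, P5 4.
At 34 seats: P1 3, P2 10, P3 9, P4 9, P5 3.
P5 drops from 4 to 3.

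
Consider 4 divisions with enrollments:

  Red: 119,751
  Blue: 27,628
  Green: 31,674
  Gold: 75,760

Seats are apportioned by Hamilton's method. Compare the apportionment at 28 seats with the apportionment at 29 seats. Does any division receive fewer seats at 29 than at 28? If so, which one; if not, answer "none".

At 28 seats: Red 13, Blue 3, Green 4, Gold 8.
At 29 seats: Red 14, Blue 3, Green 3, Gold 9.
Green drops from 4 to 3.

Green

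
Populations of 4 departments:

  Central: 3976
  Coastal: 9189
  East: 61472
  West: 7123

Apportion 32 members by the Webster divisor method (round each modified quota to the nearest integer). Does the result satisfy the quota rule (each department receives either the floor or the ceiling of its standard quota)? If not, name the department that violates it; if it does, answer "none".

East

Standard quotas: Central 1.556, Coastal 3.596, East 24.059, West 2.788.
Webster allocation: Central 2, Coastal 4, East 23, West 3.
East has quota 24.059 (lower 24, upper 25) but receives 23 — outside the quota interval.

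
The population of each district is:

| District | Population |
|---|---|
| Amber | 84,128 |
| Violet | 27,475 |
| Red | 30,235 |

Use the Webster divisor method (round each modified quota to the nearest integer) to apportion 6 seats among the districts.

Standard divisor 141838/6 ≈ 23639.667; standard quotas: Amber 3.559, Violet 1.162, Red 1.279.
Rounding to the nearest integer gives Amber 4, Violet 1, Red 1 — total 6, matching the house size, so no adjustment is needed.

Amber: 4, Violet: 1, Red: 1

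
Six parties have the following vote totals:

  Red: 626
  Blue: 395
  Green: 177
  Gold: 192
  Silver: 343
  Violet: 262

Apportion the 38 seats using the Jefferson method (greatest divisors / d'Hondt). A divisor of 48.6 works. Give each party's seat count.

With modified divisor 48.6: modified quotas Red 12.881, Blue 8.128, Green 3.642, Gold 3.951, Silver 7.058, Violet 5.391.
Rounding down: Red 12, Blue 8, Green 3, Gold 3, Silver 7, Violet 5 (total 38).

Red=12; Blue=8; Green=3; Gold=3; Silver=7; Violet=5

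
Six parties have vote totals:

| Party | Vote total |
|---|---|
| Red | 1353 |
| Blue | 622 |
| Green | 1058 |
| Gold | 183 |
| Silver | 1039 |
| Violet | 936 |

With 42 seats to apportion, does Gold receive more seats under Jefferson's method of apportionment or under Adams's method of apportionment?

Adams

Jefferson: Red 11, Blue 5, Green 9, Gold 1, Silver 8, Violet 8.
Adams: Red 11, Blue 5, Green 8, Gold 2, Silver 8, Violet 8.
Gold gets 1 under Jefferson and 2 under Adams.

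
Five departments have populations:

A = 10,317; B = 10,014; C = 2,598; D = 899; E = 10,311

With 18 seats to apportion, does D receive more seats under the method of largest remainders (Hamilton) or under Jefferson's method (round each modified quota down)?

Hamilton: A 6, B 5, C 1, D 1, E 5.
Jefferson: A 6, B 5, C 1, D 0, E 6.
D gets 1 under Hamilton and 0 under Jefferson.

Hamilton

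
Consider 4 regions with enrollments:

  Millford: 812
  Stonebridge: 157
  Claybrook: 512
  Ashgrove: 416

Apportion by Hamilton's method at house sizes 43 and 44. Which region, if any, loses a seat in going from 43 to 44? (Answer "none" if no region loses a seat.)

Stonebridge

At 43 seats: Millford 18, Stonebridge 4, Claybrook 12, Ashgrove 9.
At 44 seats: Millford 19, Stonebridge 3, Claybrook 12, Ashgrove 10.
Stonebridge drops from 4 to 3.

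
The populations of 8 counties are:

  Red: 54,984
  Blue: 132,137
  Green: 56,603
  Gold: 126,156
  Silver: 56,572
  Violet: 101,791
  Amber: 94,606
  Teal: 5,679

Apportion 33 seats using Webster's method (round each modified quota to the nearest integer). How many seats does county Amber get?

Standard divisor 628528/33 ≈ 19046.303; standard quotas: Red 2.887, Blue 6.938, Green 2.972, Gold 6.624, Silver 2.970, Violet 5.344, Amber 4.967, Teal 0.298.
Rounding to the nearest integer gives Red 3, Blue 7, Green 3, Gold 7, Silver 3, Violet 5, Amber 5, Teal 0 — total 33, matching the house size, so no adjustment is needed.
Amber receives 5.

5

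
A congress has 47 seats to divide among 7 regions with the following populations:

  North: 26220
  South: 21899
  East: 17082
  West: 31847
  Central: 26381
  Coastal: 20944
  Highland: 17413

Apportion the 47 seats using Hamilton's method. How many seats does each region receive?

North 8, South 6, East 5, West 9, Central 8, Coastal 6, Highland 5

Total 161786; standard divisor 161786/47 ≈ 3442.255.
Standard quotas: North 7.6171, South 6.3618, East 4.9624, West 9.2518, Central 7.6639, Coastal 6.0844, Highland 5.0586.
Lower quotas: North 7, South 6, East 4, West 9, Central 7, Coastal 6, Highland 5 (sum 44, leaving 3 seats).
Remainders in descending order: East 0.9624, Central 0.6639, North 0.6171, South 0.3618, West 0.2518, Coastal 0.0844, Highland 0.0586.
The surplus seats go to East, Central, North.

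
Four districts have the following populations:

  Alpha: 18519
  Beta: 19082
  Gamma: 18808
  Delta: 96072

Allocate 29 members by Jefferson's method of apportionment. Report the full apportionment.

Standard divisor 152481/29 ≈ 5257.966; standard quotas: Alpha 3.522, Beta 3.629, Gamma 3.577, Delta 18.272.
Rounding down gives 3, 3, 3, 18 = 27 seats, so the divisor must be adjusted.
With modified divisor 4796.98: modified quotas Alpha 3.861, Beta 3.978, Gamma 3.921, Delta 20.028.
Rounding down: Alpha 3, Beta 3, Gamma 3, Delta 20 (total 29).

Alpha=3, Beta=3, Gamma=3, Delta=20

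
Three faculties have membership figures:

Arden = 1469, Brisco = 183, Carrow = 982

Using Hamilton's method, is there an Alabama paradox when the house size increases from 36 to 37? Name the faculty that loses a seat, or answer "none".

Brisco

At 36 seats: Arden 20, Brisco 3, Carrow 13.
At 37 seats: Arden 21, Brisco 2, Carrow 14.
Brisco drops from 3 to 2.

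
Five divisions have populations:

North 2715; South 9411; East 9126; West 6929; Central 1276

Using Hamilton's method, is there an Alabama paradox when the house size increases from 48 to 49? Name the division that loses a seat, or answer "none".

North

At 48 seats: North 5, South 15, East 15, West 11, Central 2.
At 49 seats: North 4, South 16, East 15, West 12, Central 2.
North drops from 5 to 4.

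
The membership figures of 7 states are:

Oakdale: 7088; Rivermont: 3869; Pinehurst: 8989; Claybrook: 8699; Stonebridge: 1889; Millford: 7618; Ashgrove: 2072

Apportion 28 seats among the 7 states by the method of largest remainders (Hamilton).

Oakdale 5, Rivermont 3, Pinehurst 6, Claybrook 6, Stonebridge 1, Millford 5, Ashgrove 2

Standard divisor: 40224 ÷ 28 ≈ 1436.571.
Standard quotas: Oakdale 4.9340, Rivermont 2.6932, Pinehurst 6.2573, Claybrook 6.0554, Stonebridge 1.3149, Millford 5.3029, Ashgrove 1.4423.
Lower quotas: Oakdale 4, Rivermont 2, Pinehurst 6, Claybrook 6, Stonebridge 1, Millford 5, Ashgrove 1 (sum 25, leaving 3 seats).
Remainders in descending order: Oakdale 0.9340, Rivermont 0.6932, Ashgrove 0.4423, Stonebridge 0.3149, Millford 0.3029, Pinehurst 0.2573, Claybrook 0.0554.
Largest remainders: Oakdale, Rivermont, Ashgrove receive the extra seats.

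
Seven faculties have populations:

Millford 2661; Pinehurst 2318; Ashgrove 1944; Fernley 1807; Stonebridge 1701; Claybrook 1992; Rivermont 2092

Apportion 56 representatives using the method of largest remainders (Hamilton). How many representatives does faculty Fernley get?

Total 14515; standard divisor 14515/56 ≈ 259.196.
Standard quotas: Millford 10.266, Pinehurst 8.943, Ashgrove 7.500, Fernley 6.972, Stonebridge 6.563, Claybrook 7.685, Rivermont 8.071.
Lower quotas: Millford 10, Pinehurst 8, Ashgrove 7, Fernley 6, Stonebridge 6, Claybrook 7, Rivermont 8 (sum 52, leaving 4 seats).
Remainders in descending order: Fernley 0.972, Pinehurst 0.943, Claybrook 0.685, Stonebridge 0.563, Ashgrove 0.500, Millford 0.266, Rivermont 0.071.
The surplus seats go to Fernley, Pinehurst, Claybrook, Stonebridge.
Fernley receives 7.

7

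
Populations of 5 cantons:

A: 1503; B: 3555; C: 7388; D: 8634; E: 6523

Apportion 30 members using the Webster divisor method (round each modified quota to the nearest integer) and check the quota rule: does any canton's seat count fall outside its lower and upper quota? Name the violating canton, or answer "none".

none

Standard quotas: A 1.634, B 3.864, C 8.030, D 9.384, E 7.089.
Webster allocation: A 2, B 4, C 8, D 9, E 7.
Every allocation lies between the lower and upper quota.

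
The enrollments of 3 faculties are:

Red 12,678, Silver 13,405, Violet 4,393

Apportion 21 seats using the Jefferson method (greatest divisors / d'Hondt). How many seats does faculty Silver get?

9

Standard divisor 30476/21 ≈ 1451.238; standard quotas: Red 8.736, Silver 9.237, Violet 3.027.
Rounding down gives 8, 9, 3 = 20 seats, so the divisor must be adjusted.
With modified divisor 1400: modified quotas Red 9.056, Silver 9.575, Violet 3.138.
Rounding down: Red 9, Silver 9, Violet 3 (total 21).
Silver receives 9.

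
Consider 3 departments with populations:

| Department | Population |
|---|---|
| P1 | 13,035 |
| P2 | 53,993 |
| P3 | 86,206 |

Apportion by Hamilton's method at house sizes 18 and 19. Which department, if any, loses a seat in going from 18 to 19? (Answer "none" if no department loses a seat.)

P1

At 18 seats: P1 2, P2 6, P3 10.
At 19 seats: P1 1, P2 7, P3 11.
P1 drops from 2 to 1.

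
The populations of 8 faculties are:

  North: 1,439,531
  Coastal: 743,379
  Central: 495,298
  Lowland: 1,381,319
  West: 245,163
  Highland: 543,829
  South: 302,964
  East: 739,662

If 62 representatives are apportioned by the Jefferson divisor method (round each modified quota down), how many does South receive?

3

Standard divisor 5891145/62 ≈ 95018.468; standard quotas: North 15.150, Coastal 7.824, Central 5.213, Lowland 14.537, West 2.580, Highland 5.723, South 3.188, East 7.784.
Rounding down gives 15, 7, 5, 14, 2, 5, 3, 7 = 58 seats, so the divisor must be adjusted.
With modified divisor 90300: modified quotas North 15.942, Coastal 8.232, Central 5.485, Lowland 15.297, West 2.715, Highland 6.022, South 3.355, East 8.191.
Rounding down: North 15, Coastal 8, Central 5, Lowland 15, West 2, Highland 6, South 3, East 8 (total 62).
South receives 3.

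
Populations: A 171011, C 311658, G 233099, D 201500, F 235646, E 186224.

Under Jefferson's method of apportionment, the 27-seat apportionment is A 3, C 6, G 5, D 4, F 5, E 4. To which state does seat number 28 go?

C

Priority for the next seat is population ÷ (current seats + 1).
Priorities: A 42752.750, C 44522.571, G 38849.833, D 40300.000, F 39274.333, E 37244.800.
Highest priority: C.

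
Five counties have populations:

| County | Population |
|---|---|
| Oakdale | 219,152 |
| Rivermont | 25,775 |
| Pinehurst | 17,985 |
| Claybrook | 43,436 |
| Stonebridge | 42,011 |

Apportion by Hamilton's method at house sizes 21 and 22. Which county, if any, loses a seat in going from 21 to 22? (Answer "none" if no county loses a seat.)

Rivermont

At 21 seats: Oakdale 13, Rivermont 2, Pinehurst 1, Claybrook 3, Stonebridge 2.
At 22 seats: Oakdale 14, Rivermont 1, Pinehurst 1, Claybrook 3, Stonebridge 3.
Rivermont drops from 2 to 1.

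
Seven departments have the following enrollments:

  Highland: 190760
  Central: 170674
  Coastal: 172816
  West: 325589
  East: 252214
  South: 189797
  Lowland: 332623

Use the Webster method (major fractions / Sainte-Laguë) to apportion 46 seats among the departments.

Standard divisor 1634473/46 ≈ 35532.022; standard quotas: Highland 5.369, Central 4.803, Coastal 4.864, West 9.163, East 7.098, South 5.342, Lowland 9.361.
Rounding to the nearest integer gives 5, 5, 5, 9, 7, 5, 9 = 45 seats, so the divisor must be adjusted.
With modified divisor 34850: modified quotas Highland 5.474, Central 4.897, Coastal 4.959, West 9.343, East 7.237, South 5.446, Lowland 9.544.
Rounding to the nearest integer: Highland 5, Central 5, Coastal 5, West 9, East 7, South 5, Lowland 10 (total 46).

Highland 5, Central 5, Coastal 5, West 9, East 7, South 5, Lowland 10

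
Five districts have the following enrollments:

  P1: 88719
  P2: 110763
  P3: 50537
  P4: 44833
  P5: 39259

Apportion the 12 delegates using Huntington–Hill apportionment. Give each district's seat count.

P1 3, P2 4, P3 2, P4 2, P5 1

With divisor 29731: modified quotas P1 2.984, P2 3.726, P3 1.700, P4 1.508, P5 1.320.
Geometric-mean thresholds: P1 √(2·3)=2.449, P2 √(3·4)=3.464, P3 √(1·2)=1.414, P4 √(1·2)=1.414, P5 √(1·2)=1.414.
Each quota rounded against its threshold gives P1 3, P2 4, P3 2, P4 2, P5 1 (total 12).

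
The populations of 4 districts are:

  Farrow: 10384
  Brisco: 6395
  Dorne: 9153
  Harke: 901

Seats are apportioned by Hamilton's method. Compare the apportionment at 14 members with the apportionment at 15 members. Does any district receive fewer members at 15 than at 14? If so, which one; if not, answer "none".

At 14 seats: Farrow 5, Brisco 3, Dorne 5, Harke 1.
At 15 seats: Farrow 6, Brisco 4, Dorne 5, Harke 0.
Harke drops from 1 to 0.

Harke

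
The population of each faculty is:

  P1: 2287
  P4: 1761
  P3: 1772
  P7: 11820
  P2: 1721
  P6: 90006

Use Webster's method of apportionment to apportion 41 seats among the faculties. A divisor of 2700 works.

P1: 1, P4: 1, P3: 1, P7: 4, P2: 1, P6: 33

With modified divisor 2700: modified quotas P1 0.847, P4 0.652, P3 0.656, P7 4.378, P2 0.637, P6 33.336.
Rounding to the nearest integer: P1 1, P4 1, P3 1, P7 4, P2 1, P6 33 (total 41).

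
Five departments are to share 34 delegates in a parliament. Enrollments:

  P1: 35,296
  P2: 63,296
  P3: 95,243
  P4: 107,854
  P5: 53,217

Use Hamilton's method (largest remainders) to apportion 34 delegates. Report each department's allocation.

P1: 4, P2: 6, P3: 9, P4: 10, P5: 5

Standard divisor: 354906 ÷ 34 ≈ 10438.412.
Standard quotas: P1 3.3814, P2 6.0638, P3 9.1243, P4 10.3324, P5 5.0982.
Lower quotas: P1 3, P2 6, P3 9, P4 10, P5 5 (sum 33, leaving 1 seat).
Remainders in descending order: P1 0.3814, P4 0.3324, P3 0.1243, P5 0.0982, P2 0.0638.
The surplus seat goes to P1.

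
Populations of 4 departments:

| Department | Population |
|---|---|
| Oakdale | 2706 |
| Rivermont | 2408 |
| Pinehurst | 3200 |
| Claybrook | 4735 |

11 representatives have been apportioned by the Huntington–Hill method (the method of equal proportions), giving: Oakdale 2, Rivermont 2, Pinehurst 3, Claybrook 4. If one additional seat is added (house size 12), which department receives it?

Priority for the next seat is population ÷ (√(s·(s+1))).
Priorities: Oakdale 1104.720, Rivermont 983.062, Pinehurst 923.760, Claybrook 1058.778.
Highest priority: Oakdale.

Oakdale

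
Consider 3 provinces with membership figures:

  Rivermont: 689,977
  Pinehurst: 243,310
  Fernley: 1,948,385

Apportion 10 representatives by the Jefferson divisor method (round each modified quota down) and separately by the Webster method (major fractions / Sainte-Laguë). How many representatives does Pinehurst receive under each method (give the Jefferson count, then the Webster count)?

0 and 1

Jefferson: Rivermont 2, Pinehurst 0, Fernley 8.
Webster: Rivermont 2, Pinehurst 1, Fernley 7.
Pinehurst gets 0 under Jefferson and 1 under Webster.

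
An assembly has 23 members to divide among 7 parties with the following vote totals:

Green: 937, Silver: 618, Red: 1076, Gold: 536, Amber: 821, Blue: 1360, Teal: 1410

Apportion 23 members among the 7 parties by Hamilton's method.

Standard divisor: 6758 ÷ 23 ≈ 293.826.
Standard quotas: Green 3.189, Silver 2.103, Red 3.662, Gold 1.824, Amber 2.794, Blue 4.629, Teal 4.799.
Lower quotas: Green 3, Silver 2, Red 3, Gold 1, Amber 2, Blue 4, Teal 4 (sum 19, leaving 4 seats).
Remainders in descending order: Gold 0.824, Teal 0.799, Amber 0.794, Red 0.662, Blue 0.629, Green 0.189, Silver 0.103.
Largest remainders: Gold, Teal, Amber, Red receive the extra seats.

Green: 3; Silver: 2; Red: 4; Gold: 2; Amber: 3; Blue: 4; Teal: 5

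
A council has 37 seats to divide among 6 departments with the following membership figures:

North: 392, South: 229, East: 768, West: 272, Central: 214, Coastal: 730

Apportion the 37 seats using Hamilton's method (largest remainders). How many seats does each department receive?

North: 6, South: 3, East: 11, West: 4, Central: 3, Coastal: 10

The standard divisor is 2605/37 ≈ 70.405.
Standard quotas: North 5.568, South 3.253, East 10.908, West 3.863, Central 3.040, Coastal 10.369.
Lower quotas: North 5, South 3, East 10, West 3, Central 3, Coastal 10 (sum 34, leaving 3 seats).
Remainders in descending order: East 0.908, West 0.863, North 0.568, Coastal 0.369, South 0.253, Central 0.040.
The surplus seats go to East, West, North.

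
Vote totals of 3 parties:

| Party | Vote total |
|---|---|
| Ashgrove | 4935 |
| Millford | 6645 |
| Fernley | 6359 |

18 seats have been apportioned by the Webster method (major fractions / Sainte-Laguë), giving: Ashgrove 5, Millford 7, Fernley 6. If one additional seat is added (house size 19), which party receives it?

Priority for the next seat is population ÷ (current seats + 0.5).
Priorities: Ashgrove 897.273, Millford 886.000, Fernley 978.308.
Highest priority: Fernley.

Fernley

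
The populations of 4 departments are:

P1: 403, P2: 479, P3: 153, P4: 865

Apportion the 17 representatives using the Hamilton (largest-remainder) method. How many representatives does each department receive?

The standard divisor is 1900/17 ≈ 111.765.
Standard quotas: P1 3.606, P2 4.286, P3 1.369, P4 7.739.
Lower quotas: P1 3, P2 4, P3 1, P4 7 (sum 15, leaving 2 seats).
Remainders in descending order: P4 0.739, P1 0.606, P3 0.369, P2 0.286.
The surplus seats go to P4, P1.

P1 4; P2 4; P3 1; P4 8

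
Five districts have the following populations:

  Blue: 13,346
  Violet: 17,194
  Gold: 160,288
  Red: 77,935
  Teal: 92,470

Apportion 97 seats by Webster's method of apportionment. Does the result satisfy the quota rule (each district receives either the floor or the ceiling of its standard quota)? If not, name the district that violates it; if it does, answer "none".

Standard quotas: Blue 3.584, Violet 4.617, Gold 43.041, Red 20.927, Teal 24.830.
Webster allocation: Blue 4, Violet 5, Gold 42, Red 21, Teal 25.
Gold has quota 43.041 (lower 43, upper 44) but receives 42 — outside the quota interval.

Gold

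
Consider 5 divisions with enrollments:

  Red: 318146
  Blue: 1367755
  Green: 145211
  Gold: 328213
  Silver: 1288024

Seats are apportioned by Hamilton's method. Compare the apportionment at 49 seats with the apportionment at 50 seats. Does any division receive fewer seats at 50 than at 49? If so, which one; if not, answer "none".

At 49 seats: Red 5, Blue 19, Green 2, Gold 5, Silver 18.
At 50 seats: Red 4, Blue 20, Green 2, Gold 5, Silver 19.
Red drops from 5 to 4.

Red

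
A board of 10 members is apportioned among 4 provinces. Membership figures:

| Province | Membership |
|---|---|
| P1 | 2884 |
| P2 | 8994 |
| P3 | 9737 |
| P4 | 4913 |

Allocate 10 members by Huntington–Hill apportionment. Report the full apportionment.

With divisor 2704: modified quotas P1 1.067, P2 3.326, P3 3.601, P4 1.817.
Geometric-mean thresholds: P1 √(1·2)=1.414, P2 √(3·4)=3.464, P3 √(3·4)=3.464, P4 √(1·2)=1.414.
Each quota rounded against its threshold gives P1 1, P2 3, P3 4, P4 2 (total 10).

P1 1; P2 3; P3 4; P4 2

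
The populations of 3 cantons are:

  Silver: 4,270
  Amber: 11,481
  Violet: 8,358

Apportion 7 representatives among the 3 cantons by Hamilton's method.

Standard divisor: 24109 ÷ 7 ≈ 3444.143.
Standard quotas: Silver 1.2398, Amber 3.3335, Violet 2.4267.
Lower quotas: Silver 1, Amber 3, Violet 2 (sum 6, leaving 1 seat).
Remainders in descending order: Violet 0.4267, Amber 0.3335, Silver 0.2398.
Largest remainder: Violet receives the extra seat.

Silver: 1, Amber: 3, Violet: 3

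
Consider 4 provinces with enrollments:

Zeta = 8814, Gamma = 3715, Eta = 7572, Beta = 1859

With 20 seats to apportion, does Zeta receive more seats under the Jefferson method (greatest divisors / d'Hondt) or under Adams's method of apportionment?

Jefferson: Zeta 9, Gamma 3, Eta 7, Beta 1.
Adams: Zeta 8, Gamma 3, Eta 7, Beta 2.
Zeta gets 9 under Jefferson and 8 under Adams.

Jefferson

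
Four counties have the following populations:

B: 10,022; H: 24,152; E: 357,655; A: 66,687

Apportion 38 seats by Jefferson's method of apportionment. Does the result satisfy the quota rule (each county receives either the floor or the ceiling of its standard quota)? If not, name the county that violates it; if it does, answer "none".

Standard quotas: B 0.831, H 2.002, E 29.641, A 5.527.
Jefferson allocation: B 0, H 2, E 31, A 5.
E has quota 29.641 (lower 29, upper 30) but receives 31 — outside the quota interval.

E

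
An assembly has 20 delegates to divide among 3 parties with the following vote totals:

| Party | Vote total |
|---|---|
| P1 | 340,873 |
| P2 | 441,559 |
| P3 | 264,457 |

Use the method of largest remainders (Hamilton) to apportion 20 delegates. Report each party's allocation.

Total 1046889; standard divisor 1046889/20 ≈ 52344.45.
Standard quotas: P1 6.5121, P2 8.4356, P3 5.0522.
Lower quotas: P1 6, P2 8, P3 5 (sum 19, leaving 1 seat).
Remainders in descending order: P1 0.5121, P2 0.4356, P3 0.0522.
Largest remainder: P1 receives the extra seat.

P1=7, P2=8, P3=5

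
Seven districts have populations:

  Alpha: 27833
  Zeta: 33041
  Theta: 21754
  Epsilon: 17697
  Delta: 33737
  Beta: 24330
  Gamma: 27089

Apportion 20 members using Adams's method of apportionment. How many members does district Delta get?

Standard divisor 185481/20 ≈ 9274.05; standard quotas: Alpha 3.001, Zeta 3.563, Theta 2.346, Epsilon 1.908, Delta 3.638, Beta 2.623, Gamma 2.921.
Rounding up gives 4, 4, 3, 2, 4, 3, 3 = 23 seats, so the divisor must be adjusted.
With modified divisor 11100: modified quotas Alpha 2.507, Zeta 2.977, Theta 1.960, Epsilon 1.594, Delta 3.039, Beta 2.192, Gamma 2.440.
Rounding up: Alpha 3, Zeta 3, Theta 2, Epsilon 2, Delta 4, Beta 3, Gamma 3 (total 20).
Delta receives 4.

4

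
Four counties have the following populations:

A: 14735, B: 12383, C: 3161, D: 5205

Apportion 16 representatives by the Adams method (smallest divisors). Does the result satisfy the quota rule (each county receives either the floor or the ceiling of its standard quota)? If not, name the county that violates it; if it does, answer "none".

Standard quotas: A 6.644, B 5.584, C 1.425, D 2.347.
Adams allocation: A 6, B 5, C 2, D 3.
Every allocation lies between the lower and upper quota.

none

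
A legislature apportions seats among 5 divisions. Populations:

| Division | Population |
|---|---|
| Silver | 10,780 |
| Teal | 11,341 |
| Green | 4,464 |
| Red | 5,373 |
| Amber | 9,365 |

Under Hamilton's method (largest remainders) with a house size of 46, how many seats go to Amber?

10

Total 41323; standard divisor 41323/46 ≈ 898.326.
Standard quotas: Silver 12.0001, Teal 12.6246, Green 4.9692, Red 5.9811, Amber 10.4249.
Lower quotas: Silver 12, Teal 12, Green 4, Red 5, Amber 10 (sum 43, leaving 3 seats).
Remainders in descending order: Red 0.9811, Green 0.9692, Teal 0.6246, Amber 0.4249, Silver 0.0001.
Largest remainders: Red, Green, Teal receive the extra seats.
Amber receives 10.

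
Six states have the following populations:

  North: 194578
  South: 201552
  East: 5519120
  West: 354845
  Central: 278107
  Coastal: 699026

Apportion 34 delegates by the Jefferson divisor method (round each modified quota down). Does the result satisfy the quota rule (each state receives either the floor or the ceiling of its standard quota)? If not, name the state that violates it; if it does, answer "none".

Standard quotas: North 0.913, South 0.946, East 25.893, West 1.665, Central 1.305, Coastal 3.279.
Jefferson allocation: North 0, South 1, East 28, West 1, Central 1, Coastal 3.
East has quota 25.893 (lower 25, upper 26) but receives 28 — outside the quota interval.

East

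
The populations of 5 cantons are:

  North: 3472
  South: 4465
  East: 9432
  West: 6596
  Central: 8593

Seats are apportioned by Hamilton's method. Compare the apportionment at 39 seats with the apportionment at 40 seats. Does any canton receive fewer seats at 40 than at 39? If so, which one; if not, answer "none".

South

At 39 seats: North 4, South 6, East 11, West 8, Central 10.
At 40 seats: North 4, South 5, East 12, West 8, Central 11.
South drops from 6 to 5.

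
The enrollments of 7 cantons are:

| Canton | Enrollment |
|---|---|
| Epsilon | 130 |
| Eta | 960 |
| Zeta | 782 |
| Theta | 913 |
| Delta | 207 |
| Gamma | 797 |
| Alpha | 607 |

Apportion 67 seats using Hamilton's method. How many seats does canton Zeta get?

12

Standard divisor: 4396 ÷ 67 ≈ 65.612.
Standard quotas: Epsilon 1.981, Eta 14.631, Zeta 11.919, Theta 13.915, Delta 3.155, Gamma 12.147, Alpha 9.251.
Lower quotas: Epsilon 1, Eta 14, Zeta 11, Theta 13, Delta 3, Gamma 12, Alpha 9 (sum 63, leaving 4 seats).
Remainders in descending order: Epsilon 0.981, Zeta 0.919, Theta 0.915, Eta 0.631, Alpha 0.251, Delta 0.155, Gamma 0.147.
The surplus seats go to Epsilon, Zeta, Theta, Eta.
Zeta receives 12.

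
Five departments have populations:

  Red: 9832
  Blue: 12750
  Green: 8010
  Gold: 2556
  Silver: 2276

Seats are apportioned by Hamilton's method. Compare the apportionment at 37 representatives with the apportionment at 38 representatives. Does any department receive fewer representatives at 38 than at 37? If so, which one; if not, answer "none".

At 37 seats: Red 10, Blue 13, Green 8, Gold 3, Silver 3.
At 38 seats: Red 10, Blue 14, Green 9, Gold 3, Silver 2.
Silver drops from 3 to 2.

Silver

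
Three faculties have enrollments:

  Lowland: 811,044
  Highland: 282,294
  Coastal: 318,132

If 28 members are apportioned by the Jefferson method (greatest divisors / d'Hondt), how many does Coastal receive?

Standard divisor 1411470/28 ≈ 50409.643; standard quotas: Lowland 16.089, Highland 5.600, Coastal 6.311.
Rounding down gives 16, 5, 6 = 27 seats, so the divisor must be adjusted.
With modified divisor 47400: modified quotas Lowland 17.111, Highland 5.956, Coastal 6.712.
Rounding down: Lowland 17, Highland 5, Coastal 6 (total 28).
Coastal receives 6.

6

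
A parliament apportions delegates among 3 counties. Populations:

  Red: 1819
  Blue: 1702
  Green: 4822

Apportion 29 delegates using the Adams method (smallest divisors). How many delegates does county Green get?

Standard divisor 8343/29 ≈ 287.69; standard quotas: Red 6.323, Blue 5.916, Green 16.761.
Rounding up gives 7, 6, 17 = 30 seats, so the divisor must be adjusted.
With modified divisor 302: modified quotas Red 6.023, Blue 5.636, Green 15.967.
Rounding up: Red 7, Blue 6, Green 16 (total 29).
Green receives 16.

16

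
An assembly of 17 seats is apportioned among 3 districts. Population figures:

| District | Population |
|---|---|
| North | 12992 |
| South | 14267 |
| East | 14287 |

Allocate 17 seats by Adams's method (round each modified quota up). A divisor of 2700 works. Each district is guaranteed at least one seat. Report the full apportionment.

With modified divisor 2700: modified quotas North 4.812, South 5.284, East 5.291.
Rounding up: North 5, South 6, East 6 (total 17).

North 5, South 6, East 6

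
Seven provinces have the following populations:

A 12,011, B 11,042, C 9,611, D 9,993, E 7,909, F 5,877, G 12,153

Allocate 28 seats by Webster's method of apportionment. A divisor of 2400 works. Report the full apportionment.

A=5; B=5; C=4; D=4; E=3; F=2; G=5

With modified divisor 2400: modified quotas A 5.005, B 4.601, C 4.005, D 4.164, E 3.295, F 2.449, G 5.064.
Rounding to the nearest integer: A 5, B 5, C 4, D 4, E 3, F 2, G 5 (total 28).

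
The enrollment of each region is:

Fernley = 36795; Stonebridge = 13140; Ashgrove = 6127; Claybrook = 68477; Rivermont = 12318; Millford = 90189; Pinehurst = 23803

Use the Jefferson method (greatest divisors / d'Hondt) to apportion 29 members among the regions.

Fernley=4, Stonebridge=1, Ashgrove=0, Claybrook=9, Rivermont=1, Millford=11, Pinehurst=3

Standard divisor 250849/29 ≈ 8649.966; standard quotas: Fernley 4.254, Stonebridge 1.519, Ashgrove 0.708, Claybrook 7.916, Rivermont 1.424, Millford 10.427, Pinehurst 2.752.
Rounding down gives 4, 1, 0, 7, 1, 10, 2 = 25 seats, so the divisor must be adjusted.
With modified divisor 7560: modified quotas Fernley 4.867, Stonebridge 1.738, Ashgrove 0.810, Claybrook 9.058, Rivermont 1.629, Millford 11.930, Pinehurst 3.149.
Rounding down: Fernley 4, Stonebridge 1, Ashgrove 0, Claybrook 9, Rivermont 1, Millford 11, Pinehurst 3 (total 29).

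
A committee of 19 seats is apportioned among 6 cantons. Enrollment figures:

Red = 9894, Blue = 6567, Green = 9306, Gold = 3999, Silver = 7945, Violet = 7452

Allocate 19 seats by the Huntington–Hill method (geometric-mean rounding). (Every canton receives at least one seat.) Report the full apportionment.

With divisor 2487: modified quotas Red 3.978, Blue 2.641, Green 3.742, Gold 1.608, Silver 3.195, Violet 2.996.
Geometric-mean thresholds: Red √(3·4)=3.464, Blue √(2·3)=2.449, Green √(3·4)=3.464, Gold √(1·2)=1.414, Silver √(3·4)=3.464, Violet √(2·3)=2.449.
Each quota rounded against its threshold gives Red 4, Blue 3, Green 4, Gold 2, Silver 3, Violet 3 (total 19).

Red 4, Blue 3, Green 4, Gold 2, Silver 3, Violet 3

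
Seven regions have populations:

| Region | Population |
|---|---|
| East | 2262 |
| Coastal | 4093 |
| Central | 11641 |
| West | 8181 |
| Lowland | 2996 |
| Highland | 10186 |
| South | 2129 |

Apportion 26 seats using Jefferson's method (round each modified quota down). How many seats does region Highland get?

Standard divisor 41488/26 ≈ 1595.692; standard quotas: East 1.418, Coastal 2.565, Central 7.295, West 5.127, Lowland 1.878, Highland 6.383, South 1.334.
Rounding down gives 1, 2, 7, 5, 1, 6, 1 = 23 seats, so the divisor must be adjusted.
With modified divisor 1400: modified quotas East 1.616, Coastal 2.924, Central 8.315, West 5.844, Lowland 2.140, Highland 7.276, South 1.521.
Rounding down: East 1, Coastal 2, Central 8, West 5, Lowland 2, Highland 7, South 1 (total 26).
Highland receives 7.

7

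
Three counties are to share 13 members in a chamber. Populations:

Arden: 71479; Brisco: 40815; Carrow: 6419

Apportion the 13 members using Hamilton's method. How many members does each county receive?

Arden 8, Brisco 4, Carrow 1

Standard divisor: 118713 ÷ 13 ≈ 9131.769.
Standard quotas: Arden 7.8275, Brisco 4.4696, Carrow 0.7029.
Lower quotas: Arden 7, Brisco 4, Carrow 0 (sum 11, leaving 2 seats).
Remainders in descending order: Arden 0.8275, Carrow 0.7029, Brisco 0.4696.
The surplus seats go to Arden, Carrow.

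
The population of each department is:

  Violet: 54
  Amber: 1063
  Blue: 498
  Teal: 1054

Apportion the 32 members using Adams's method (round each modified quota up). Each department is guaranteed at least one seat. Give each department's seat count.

Standard divisor 2669/32 ≈ 83.406; standard quotas: Violet 0.647, Amber 12.745, Blue 5.971, Teal 12.637.
Rounding up gives 1, 13, 6, 13 = 33 seats, so the divisor must be adjusted.
With modified divisor 88: modified quotas Violet 0.614, Amber 12.080, Blue 5.659, Teal 11.977.
Rounding up: Violet 1, Amber 13, Blue 6, Teal 12 (total 32).

Violet 1; Amber 13; Blue 6; Teal 12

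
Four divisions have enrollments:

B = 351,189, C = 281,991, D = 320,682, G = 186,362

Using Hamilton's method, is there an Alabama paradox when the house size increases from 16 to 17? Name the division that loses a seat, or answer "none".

At 16 seats: B 5, C 4, D 4, G 3.
At 17 seats: B 5, C 4, D 5, G 3.
No division's allocation decreased.

none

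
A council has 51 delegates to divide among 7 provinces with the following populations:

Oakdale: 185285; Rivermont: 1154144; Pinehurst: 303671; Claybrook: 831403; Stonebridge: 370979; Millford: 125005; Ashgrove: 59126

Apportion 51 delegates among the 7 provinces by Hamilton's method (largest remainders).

Standard divisor: 3029613 ÷ 51 ≈ 59404.176.
Standard quotas: Oakdale 3.1191, Rivermont 19.4287, Pinehurst 5.1119, Claybrook 13.9957, Stonebridge 6.2450, Millford 2.1043, Ashgrove 0.9953.
Lower quotas: Oakdale 3, Rivermont 19, Pinehurst 5, Claybrook 13, Stonebridge 6, Millford 2, Ashgrove 0 (sum 48, leaving 3 seats).
Remainders in descending order: Claybrook 0.9957, Ashgrove 0.9953, Rivermont 0.4287, Stonebridge 0.2450, Oakdale 0.1191, Pinehurst 0.1119, Millford 0.1043.
Largest remainders: Claybrook, Ashgrove, Rivermont receive the extra seats.

Oakdale: 3; Rivermont: 20; Pinehurst: 5; Claybrook: 14; Stonebridge: 6; Millford: 2; Ashgrove: 1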